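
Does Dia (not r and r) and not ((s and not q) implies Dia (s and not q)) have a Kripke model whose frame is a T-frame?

Unsatisfiable (every branch closes)

1. Dia (not r and r) and not ((s and not q) implies Dia (s and not q)), u
2. Dia (not r and r), u   [and-rule on 1]
3. not ((s and not q) implies Dia (s and not q)), u   [and-rule on 1]
4. s and not q, u   [neg-implies-rule on 3]
5. not Dia (s and not q), u   [neg-implies-rule on 3]
6. s, u   [and-rule on 4]
7. not q, u   [and-rule on 4]
8. not (s and not q), u   [neg-Dia-rule on 5 via uRu]
9. q, u   [neg-and-rule on 8 (branches; this branch)]
Accessibility: uRu
Branch closes: q and not q both at u.
All branches of the tableau close; one closing branch shown above.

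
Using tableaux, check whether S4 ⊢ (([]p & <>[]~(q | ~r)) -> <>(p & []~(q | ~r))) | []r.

Valid in S4

Tableau for the negation ~((([]p & <>[]~(q | ~r)) -> <>(p & []~(q | ~r))) | []r):
1. ~((([]p & <>[]~(q | ~r)) -> <>(p & []~(q | ~r))) | []r), u
2. ~(([]p & <>[]~(q | ~r)) -> <>(p & []~(q | ~r))), u   [~|-rule on 1]
3. ~[]r, u   [~|-rule on 1]
4. []p & <>[]~(q | ~r), u   [~->-rule on 2]
5. ~<>(p & []~(q | ~r)), u   [~->-rule on 2]
6. []p, u   [&-rule on 4]
7. <>[]~(q | ~r), u   [&-rule on 4]
8. ~(p & []~(q | ~r)), u   [~<>-rule on 5 via uRu]
9. p, u   [[]-rule on 6 via uRu]
10. ~[]~(q | ~r), u   [~&-rule on 8 (branches; this branch)]
11. ~r, v   [~[]-rule on 3: fresh world v, uRv]
12. ~(p & []~(q | ~r)), v   [~<>-rule on 5 via uRv]
13. p, v   [[]-rule on 6 via uRv]
14. ~[]~(q | ~r), v   [~&-rule on 12 (branches; this branch)]
15. []~(q | ~r), w   [<>-rule on 7: fresh world w, uRw]
16. ~(p & []~(q | ~r)), w   [~<>-rule on 5 via uRw]
17. p, w   [[]-rule on 6 via uRw]
18. ~(q | ~r), w   [[]-rule on 15 via wRw]
19. ~q, w   [~|-rule on 18]
20. r, w   [~|-rule on 18]
21. ~[]~(q | ~r), w   [~&-rule on 16 (branches; this branch)]
22. q | ~r, x   [~[]-rule on 10: fresh world x, uRx]
23. ~(p & []~(q | ~r)), x   [~<>-rule on 5 via uRx]
24. p, x   [[]-rule on 6 via uRx]
25. ~r, x   [|-rule on 22 (branches; this branch)]
26. ~[]~(q | ~r), x   [~&-rule on 23 (branches; this branch)]
27. q | ~r, y   [~[]-rule on 14: fresh world y, vRy]
28. ~(p & []~(q | ~r)), y   [~<>-rule on 5 via uRy]
29. p, y   [[]-rule on 6 via uRy]
30. ~r, y   [|-rule on 27 (branches; this branch)]
31. ~[]~(q | ~r), y   [~&-rule on 28 (branches; this branch)]
32. q | ~r, z   [~[]-rule on 21: fresh world z, wRz]
33. ~(p & []~(q | ~r)), z   [~<>-rule on 5 via uRz]
34. p, z   [[]-rule on 6 via uRz]
35. ~(q | ~r), z   [[]-rule on 15 via wRz]
36. ~q, z   [~|-rule on 35]
37. r, z   [~|-rule on 35]
38. ~r, z   [|-rule on 32 (branches; this branch)]
Accessibility: uRu, uRv, uRw, uRx, uRy, uRz, vRv, vRy, wRw, wRz, xRx, yRy, zRz
Branch closes: r and ~r both at z.
All branches of the negation close; one closing branch shown above.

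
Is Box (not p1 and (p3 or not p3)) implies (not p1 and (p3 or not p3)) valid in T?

Yes, valid

Tableau for the negation not (Box (not p1 and (p3 or not p3)) implies (not p1 and (p3 or not p3))):
1. not (Box (not p1 and (p3 or not p3)) implies (not p1 and (p3 or not p3))), u
2. Box (not p1 and (p3 or not p3)), u
3. not (not p1 and (p3 or not p3)), u
4. not p1 and (p3 or not p3), u
5. not p1, u
6. p3 or not p3, u
7. not (p3 or not p3), u
8. not p3, u
9. p3, u
Accessibility: uRu
Branch closes: p3 and not p3 both at u.
All branches of the negation close; one closing branch shown above.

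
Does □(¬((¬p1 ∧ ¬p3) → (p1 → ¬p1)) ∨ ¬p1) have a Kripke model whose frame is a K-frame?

Satisfiable (open branch found)

1. □(¬((¬p1 ∧ ¬p3) → (p1 → ¬p1)) ∨ ¬p1), w0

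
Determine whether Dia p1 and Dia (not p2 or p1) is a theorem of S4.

Tableau for the negation not (Dia p1 and Dia (not p2 or p1)):
1. not (Dia p1 and Dia (not p2 or p1)), 0
2. not Dia (not p2 or p1), 0
3. not (not p2 or p1), 0
4. p2, 0
5. not p1, 0
Accessibility: 0R0
The negation has an open branch (countermodel exists).

Not valid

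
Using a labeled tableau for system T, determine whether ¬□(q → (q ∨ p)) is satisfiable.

1. ¬□(q → (q ∨ p)), w0
2. ¬(q → (q ∨ p)), w1
3. q, w1
4. ¬(q ∨ p), w1
5. ¬q, w1
6. ¬p, w1
Accessibility: w0Rw0, w0Rw1, w1Rw1
Branch closes: q and ¬q both at w1.
All branches of the tableau close; one closing branch shown above.

Unsatisfiable (every branch closes)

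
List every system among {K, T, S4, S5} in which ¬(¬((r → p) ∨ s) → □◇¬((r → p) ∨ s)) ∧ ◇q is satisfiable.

K, T, S4

S4-tableau for the formula:
1. ¬(¬((r → p) ∨ s) → □◇¬((r → p) ∨ s)) ∧ ◇q, w0
2. ¬(¬((r → p) ∨ s) → □◇¬((r → p) ∨ s)), w0   [∧-rule on 1]
3. ◇q, w0   [∧-rule on 1]
4. ¬((r → p) ∨ s), w0   [¬→-rule on 2]
5. ¬□◇¬((r → p) ∨ s), w0   [¬→-rule on 2]
6. ¬(r → p), w0   [¬∨-rule on 4]
7. ¬s, w0   [¬∨-rule on 4]
8. r, w0   [¬→-rule on 6]
9. ¬p, w0   [¬→-rule on 6]
10. q, w1   [◇-rule on 3: fresh world w1, w0Rw1]
11. ¬◇¬((r → p) ∨ s), w2   [¬□-rule on 5: fresh world w2, w0Rw2]
12. (r → p) ∨ s, w2   [¬◇-rule on 11 via w2Rw2]
13. s, w2   [∨-rule on 12 (branches; this branch)]
Accessibility: w0Rw0, w0Rw1, w0Rw2, w1Rw1, w2Rw2
Complete open branch: satisfiable in S4, hence also in K, T (this S4-model is also a K-model and a T-model).
S5-tableau for the formula:
1. ¬(¬((r → p) ∨ s) → □◇¬((r → p) ∨ s)) ∧ ◇q, w0
2. ¬(¬((r → p) ∨ s) → □◇¬((r → p) ∨ s)), w0   [∧-rule on 1]
3. ◇q, w0   [∧-rule on 1]
4. ¬((r → p) ∨ s), w0   [¬→-rule on 2]
5. ¬□◇¬((r → p) ∨ s), w0   [¬→-rule on 2]
6. ¬(r → p), w0   [¬∨-rule on 4]
7. ¬s, w0   [¬∨-rule on 4]
8. r, w0   [¬→-rule on 6]
9. ¬p, w0   [¬→-rule on 6]
10. q, w1   [◇-rule on 3: fresh world w1, w0Rw1]
11. ¬◇¬((r → p) ∨ s), w2   [¬□-rule on 5: fresh world w2, w0Rw2]
12. (r → p) ∨ s, w0   [¬◇-rule on 11 via w2Rw0]
13. (r → p) ∨ s, w1   [¬◇-rule on 11 via w2Rw1]
14. (r → p) ∨ s, w2   [¬◇-rule on 11 via w2Rw2]
15. r → p, w0   [∨-rule on 12 (branches; this branch)]
16. s, w1   [∨-rule on 13 (branches; this branch)]
17. s, w2   [∨-rule on 14 (branches; this branch)]
18. p, w0   [→-rule on 15 (branches; this branch)]
Accessibility: w0Rw0, w0Rw1, w0Rw2, w1Rw0, w1Rw1, w1Rw2, w2Rw0, w2Rw1, w2Rw2
Branch closes: p and ¬p both at w0.
Every branch closes (one shown): unsatisfiable in S5.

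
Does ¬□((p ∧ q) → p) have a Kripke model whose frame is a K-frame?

No, unsatisfiable

1. ¬□((p ∧ q) → p), w0
2. ¬((p ∧ q) → p), w1   [¬□-rule on 1: fresh world w1, w0Rw1]
3. p ∧ q, w1   [¬→-rule on 2]
4. ¬p, w1   [¬→-rule on 2]
5. p, w1   [∧-rule on 3]
6. q, w1   [∧-rule on 3]
Accessibility: w0Rw1
Branch closes: p and ¬p both at w1.
All branches of the tableau close; one closing branch shown above.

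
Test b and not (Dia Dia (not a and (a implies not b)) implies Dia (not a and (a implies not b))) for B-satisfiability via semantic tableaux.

Yes, satisfiable

1. b and not (Dia Dia (not a and (a implies not b)) implies Dia (not a and (a implies not b))), u
2. b, u
3. not (Dia Dia (not a and (a implies not b)) implies Dia (not a and (a implies not b))), u
4. Dia Dia (not a and (a implies not b)), u
5. not Dia (not a and (a implies not b)), u
6. not (not a and (a implies not b)), u
7. not (a implies not b), u
8. a, u
9. Dia (not a and (a implies not b)), v
10. not (not a and (a implies not b)), v
11. not (a implies not b), v
12. a, v
13. b, v
14. not a and (a implies not b), w
15. not a, w
16. a implies not b, w
17. not b, w
Accessibility: uRu, uRv, vRu, vRv, vRw, wRv, wRw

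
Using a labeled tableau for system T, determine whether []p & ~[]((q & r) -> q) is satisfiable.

No, unsatisfiable

1. []p & ~[]((q & r) -> q), w0
2. []p, w0   [&-rule on 1]
3. ~[]((q & r) -> q), w0   [&-rule on 1]
4. p, w0   [[]-rule on 2 via w0Rw0]
5. ~((q & r) -> q), w1   [~[]-rule on 3: fresh world w1, w0Rw1]
6. q & r, w1   [~->-rule on 5]
7. ~q, w1   [~->-rule on 5]
8. q, w1   [&-rule on 6]
9. r, w1   [&-rule on 6]
Accessibility: w0Rw0, w0Rw1, w1Rw1
Branch closes: q and ~q both at w1.
(One branch shown.) All branches close.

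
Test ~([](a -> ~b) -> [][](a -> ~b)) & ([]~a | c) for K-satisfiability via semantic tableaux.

Satisfiable

1. ~([](a -> ~b) -> [][](a -> ~b)) & ([]~a | c), 0
2. ~([](a -> ~b) -> [][](a -> ~b)), 0   [&-rule on 1]
3. []~a | c, 0   [&-rule on 1]
4. [](a -> ~b), 0   [~->-rule on 2]
5. ~[][](a -> ~b), 0   [~->-rule on 2]
6. c, 0   [|-rule on 3 (branches; this branch)]
7. ~[](a -> ~b), 1   [~[]-rule on 5: fresh world 1, 0R1]
8. a -> ~b, 1   [[]-rule on 4 via 0R1]
9. ~b, 1   [->-rule on 8 (branches; this branch)]
10. ~(a -> ~b), 2   [~[]-rule on 7: fresh world 2, 1R2]
11. a, 2   [~->-rule on 10]
12. b, 2   [~->-rule on 10]
Accessibility: 0R1, 1R2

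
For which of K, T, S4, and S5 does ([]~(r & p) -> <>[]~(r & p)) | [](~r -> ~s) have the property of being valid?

T-tableau for the negation ~(([]~(r & p) -> <>[]~(r & p)) | [](~r -> ~s)):
1. ~(([]~(r & p) -> <>[]~(r & p)) | [](~r -> ~s)), u
2. ~([]~(r & p) -> <>[]~(r & p)), u
3. ~[](~r -> ~s), u
4. []~(r & p), u
5. ~<>[]~(r & p), u
6. ~(r & p), u
7. ~[]~(r & p), u
8. ~p, u
9. ~(~r -> ~s), v
10. ~r, v
11. s, v
12. ~(r & p), v
13. ~[]~(r & p), v
14. ~p, v
15. r & p, w
16. r, w
17. p, w
18. ~(r & p), w
19. ~[]~(r & p), w
20. ~p, w
Accessibility: uRu, uRv, uRw, vRv, wRw
Branch closes: p and ~p both at w.
Every branch closes (one shown): valid in T, hence also in S4, S5 (every theorem of T is a theorem of S4 and S5).
K-tableau for the negation ~(([]~(r & p) -> <>[]~(r & p)) | [](~r -> ~s)):
1. ~(([]~(r & p) -> <>[]~(r & p)) | [](~r -> ~s)), u
2. ~([]~(r & p) -> <>[]~(r & p)), u
3. ~[](~r -> ~s), u
4. []~(r & p), u
5. ~<>[]~(r & p), u
6. ~(~r -> ~s), v
7. ~r, v
8. s, v
9. ~(r & p), v
10. ~[]~(r & p), v
11. ~p, v
12. r & p, w
13. r, w
14. p, w
Accessibility: uRv, vRw
Complete open branch: countermodel on a K-frame, so not valid in K.

T, S4, S5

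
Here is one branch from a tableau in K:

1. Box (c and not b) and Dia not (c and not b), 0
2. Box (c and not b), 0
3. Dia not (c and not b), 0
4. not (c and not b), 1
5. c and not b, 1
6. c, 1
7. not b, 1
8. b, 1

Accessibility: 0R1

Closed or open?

Closed

Both b and not b appear at 1.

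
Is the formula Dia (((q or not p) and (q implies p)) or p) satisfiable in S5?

Satisfiable (open branch found)

1. Dia (((q or not p) and (q implies p)) or p), u
2. ((q or not p) and (q implies p)) or p, v   [Dia-rule on 1: fresh world v, uRv]
3. p, v   [or-rule on 2 (branches; this branch)]
Accessibility: uRu, uRv, vRu, vRv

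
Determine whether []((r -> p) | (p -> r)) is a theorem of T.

Tableau for the negation ~[]((r -> p) | (p -> r)):
1. ~[]((r -> p) | (p -> r)), u
2. ~((r -> p) | (p -> r)), v   [~[]-rule on 1: fresh world v, uRv]
3. ~(r -> p), v   [~|-rule on 2]
4. ~(p -> r), v   [~|-rule on 2]
5. r, v   [~->-rule on 3]
6. ~p, v   [~->-rule on 3]
7. p, v   [~->-rule on 4]
8. ~r, v   [~->-rule on 4]
Accessibility: uRu, uRv, vRv
Branch closes: p and ~p both at v.
All branches of the negation close; one closing branch shown above.

Valid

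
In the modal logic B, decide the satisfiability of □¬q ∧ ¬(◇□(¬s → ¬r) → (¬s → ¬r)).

1. □¬q ∧ ¬(◇□(¬s → ¬r) → (¬s → ¬r)), 0
2. □¬q, 0   [∧-rule on 1]
3. ¬(◇□(¬s → ¬r) → (¬s → ¬r)), 0   [∧-rule on 1]
4. ◇□(¬s → ¬r), 0   [¬→-rule on 3]
5. ¬(¬s → ¬r), 0   [¬→-rule on 3]
6. ¬s, 0   [¬→-rule on 5]
7. r, 0   [¬→-rule on 5]
8. ¬q, 0   [□-rule on 2 via 0R0]
9. □(¬s → ¬r), 1   [◇-rule on 4: fresh world 1, 0R1]
10. ¬q, 1   [□-rule on 2 via 0R1]
11. ¬s → ¬r, 0   [□-rule on 9 via 1R0]
12. ¬s → ¬r, 1   [□-rule on 9 via 1R1]
13. ¬r, 0   [→-rule on 11 (branches; this branch)]
Accessibility: 0R0, 0R1, 1R0, 1R1
Branch closes: r and ¬r both at 0.
Every branch closes; the branch above is one of them.

Unsatisfiable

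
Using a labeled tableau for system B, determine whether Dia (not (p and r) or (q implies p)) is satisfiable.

1. Dia (not (p and r) or (q implies p)), 0
2. not (p and r) or (q implies p), 1
3. q implies p, 1
4. p, 1
Accessibility: 0R0, 0R1, 1R0, 1R1

Satisfiable (open branch found)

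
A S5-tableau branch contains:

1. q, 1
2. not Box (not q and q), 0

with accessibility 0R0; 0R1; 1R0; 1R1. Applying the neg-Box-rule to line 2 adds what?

a fresh world 2 with 0R2, and not (not q and q) at 2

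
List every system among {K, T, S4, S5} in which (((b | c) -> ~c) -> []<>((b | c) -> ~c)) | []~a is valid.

S5

S5-tableau for the negation ~((((b | c) -> ~c) -> []<>((b | c) -> ~c)) | []~a):
1. ~((((b | c) -> ~c) -> []<>((b | c) -> ~c)) | []~a), w0
2. ~(((b | c) -> ~c) -> []<>((b | c) -> ~c)), w0
3. ~[]~a, w0
4. (b | c) -> ~c, w0
5. ~[]<>((b | c) -> ~c), w0
6. ~(b | c), w0
7. ~b, w0
8. ~c, w0
9. a, w1
10. ~<>((b | c) -> ~c), w2
11. ~((b | c) -> ~c), w0
12. b | c, w0
13. c, w0
Accessibility: w0Rw0, w0Rw1, w0Rw2, w1Rw0, w1Rw1, w1Rw2, w2Rw0, w2Rw1, w2Rw2
Branch closes: c and ~c both at w0.
Every branch closes (one shown): valid in S5.
S4-tableau for the negation ~((((b | c) -> ~c) -> []<>((b | c) -> ~c)) | []~a):
1. ~((((b | c) -> ~c) -> []<>((b | c) -> ~c)) | []~a), w0
2. ~(((b | c) -> ~c) -> []<>((b | c) -> ~c)), w0
3. ~[]~a, w0
4. (b | c) -> ~c, w0
5. ~[]<>((b | c) -> ~c), w0
6. ~c, w0
7. a, w1
8. ~<>((b | c) -> ~c), w2
9. ~((b | c) -> ~c), w2
10. b | c, w2
11. c, w2
Accessibility: w0Rw0, w0Rw1, w0Rw2, w1Rw1, w2Rw2
Complete open branch: countermodel on an S4-frame, so not valid in S4, nor in K, T (the same frame is also a K-frame and a T-frame).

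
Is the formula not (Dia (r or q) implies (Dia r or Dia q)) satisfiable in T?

1. not (Dia (r or q) implies (Dia r or Dia q)), w0
2. Dia (r or q), w0
3. not (Dia r or Dia q), w0
4. not Dia r, w0
5. not Dia q, w0
6. not r, w0
7. not q, w0
8. r or q, w1
9. not r, w1
10. not q, w1
11. q, w1
Accessibility: w0Rw0, w0Rw1, w1Rw1
Branch closes: q and not q both at w1.
Every branch closes; the branch above is one of them.

Unsatisfiable (every branch closes)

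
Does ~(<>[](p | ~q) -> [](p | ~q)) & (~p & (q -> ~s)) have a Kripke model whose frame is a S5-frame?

Unsatisfiable

1. ~(<>[](p | ~q) -> [](p | ~q)) & (~p & (q -> ~s)), u
2. ~(<>[](p | ~q) -> [](p | ~q)), u
3. ~p & (q -> ~s), u
4. <>[](p | ~q), u
5. ~[](p | ~q), u
6. ~p, u
7. q -> ~s, u
8. ~s, u
9. [](p | ~q), v
10. p | ~q, u
11. p | ~q, v
12. ~q, u
13. ~q, v
14. ~(p | ~q), w
15. ~p, w
16. q, w
17. p | ~q, w
18. ~q, w
Accessibility: uRu, uRv, uRw, vRu, vRv, vRw, wRu, wRv, wRw
Branch closes: q and ~q both at w.
(One branch shown.) All branches close.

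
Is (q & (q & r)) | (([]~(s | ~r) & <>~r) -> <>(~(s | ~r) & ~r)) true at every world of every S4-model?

Valid

Tableau for the negation ~((q & (q & r)) | (([]~(s | ~r) & <>~r) -> <>(~(s | ~r) & ~r))):
1. ~((q & (q & r)) | (([]~(s | ~r) & <>~r) -> <>(~(s | ~r) & ~r))), 0
2. ~(q & (q & r)), 0
3. ~(([]~(s | ~r) & <>~r) -> <>(~(s | ~r) & ~r)), 0
4. []~(s | ~r) & <>~r, 0
5. ~<>(~(s | ~r) & ~r), 0
6. []~(s | ~r), 0
7. <>~r, 0
8. ~(~(s | ~r) & ~r), 0
9. ~(s | ~r), 0
10. ~s, 0
11. r, 0
12. ~(q & r), 0
13. ~q, 0
14. ~r, 1
15. ~(~(s | ~r) & ~r), 1
16. ~(s | ~r), 1
17. ~s, 1
18. r, 1
Accessibility: 0R0, 0R1, 1R1
Branch closes: r and ~r both at 1.
All branches of the negation close; one closing branch shown above.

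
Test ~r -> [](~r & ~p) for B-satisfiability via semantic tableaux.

Satisfiable

1. ~r -> [](~r & ~p), w0
2. [](~r & ~p), w0
3. ~r & ~p, w0
4. ~r, w0
5. ~p, w0
Accessibility: w0Rw0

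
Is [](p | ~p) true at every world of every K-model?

Tableau for the negation ~[](p | ~p):
1. ~[](p | ~p), u
2. ~(p | ~p), v
3. ~p, v
4. p, v
Accessibility: uRv
Branch closes: p and ~p both at v.
All branches of the negation close; one closing branch shown above.

Valid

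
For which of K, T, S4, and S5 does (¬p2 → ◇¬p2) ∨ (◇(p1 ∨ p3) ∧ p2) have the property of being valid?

T, S4, S5

K-tableau for the negation ¬((¬p2 → ◇¬p2) ∨ (◇(p1 ∨ p3) ∧ p2)):
1. ¬((¬p2 → ◇¬p2) ∨ (◇(p1 ∨ p3) ∧ p2)), w0
2. ¬(¬p2 → ◇¬p2), w0   [¬∨-rule on 1]
3. ¬(◇(p1 ∨ p3) ∧ p2), w0   [¬∨-rule on 1]
4. ¬p2, w0   [¬→-rule on 2]
5. ¬◇¬p2, w0   [¬→-rule on 2]
Complete open branch: countermodel on a K-frame, so not valid in K.
T-tableau for the negation ¬((¬p2 → ◇¬p2) ∨ (◇(p1 ∨ p3) ∧ p2)):
1. ¬((¬p2 → ◇¬p2) ∨ (◇(p1 ∨ p3) ∧ p2)), w0
2. ¬(¬p2 → ◇¬p2), w0   [¬∨-rule on 1]
3. ¬(◇(p1 ∨ p3) ∧ p2), w0   [¬∨-rule on 1]
4. ¬p2, w0   [¬→-rule on 2]
5. ¬◇¬p2, w0   [¬→-rule on 2]
6. p2, w0   [¬◇-rule on 5 via w0Rw0]
Accessibility: w0Rw0
Branch closes: p2 and ¬p2 both at w0.
Every branch closes (one shown): valid in T, hence also in S4, S5 (every theorem of T is a theorem of S4 and S5).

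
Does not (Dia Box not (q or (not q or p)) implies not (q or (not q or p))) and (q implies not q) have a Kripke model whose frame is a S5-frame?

Unsatisfiable

1. not (Dia Box not (q or (not q or p)) implies not (q or (not q or p))) and (q implies not q), w0
2. not (Dia Box not (q or (not q or p)) implies not (q or (not q or p))), w0
3. q implies not q, w0
4. Dia Box not (q or (not q or p)), w0
5. q or (not q or p), w0
6. not q, w0
7. not q or p, w0
8. p, w0
9. Box not (q or (not q or p)), w1
10. not (q or (not q or p)), w0
11. not (not q or p), w0
12. q, w0
13. not p, w0
Accessibility: w0Rw0, w0Rw1, w1Rw0, w1Rw1
Branch closes: q and not q both at w0.
Every branch closes; the branch above is one of them.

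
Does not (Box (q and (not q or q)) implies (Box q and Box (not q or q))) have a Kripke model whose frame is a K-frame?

1. not (Box (q and (not q or q)) implies (Box q and Box (not q or q))), 0
2. Box (q and (not q or q)), 0
3. not (Box q and Box (not q or q)), 0
4. not Box q, 0
5. not q, 1
6. q and (not q or q), 1
7. q, 1
8. not q or q, 1
Accessibility: 0R1
Branch closes: q and not q both at 1.
All branches of the tableau close; one closing branch shown above.

Unsatisfiable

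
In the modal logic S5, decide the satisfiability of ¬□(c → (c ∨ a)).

1. ¬□(c → (c ∨ a)), w0
2. ¬(c → (c ∨ a)), w1   [¬□-rule on 1: fresh world w1, w0Rw1]
3. c, w1   [¬→-rule on 2]
4. ¬(c ∨ a), w1   [¬→-rule on 2]
5. ¬c, w1   [¬∨-rule on 4]
6. ¬a, w1   [¬∨-rule on 4]
Accessibility: w0Rw0, w0Rw1, w1Rw0, w1Rw1
Branch closes: c and ¬c both at w1.
Every branch closes; the branch above is one of them.

Unsatisfiable (every branch closes)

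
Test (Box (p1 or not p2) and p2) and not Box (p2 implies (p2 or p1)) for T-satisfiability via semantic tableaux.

1. (Box (p1 or not p2) and p2) and not Box (p2 implies (p2 or p1)), u
2. Box (p1 or not p2) and p2, u
3. not Box (p2 implies (p2 or p1)), u
4. Box (p1 or not p2), u
5. p2, u
6. p1 or not p2, u
7. p1, u
8. not (p2 implies (p2 or p1)), v
9. p2, v
10. not (p2 or p1), v
11. not p2, v
12. not p1, v
Accessibility: uRu, uRv, vRv
Branch closes: p2 and not p2 both at v.
Every branch closes; the branch above is one of them.

No, unsatisfiable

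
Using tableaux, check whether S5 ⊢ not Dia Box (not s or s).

Not valid

Tableau for the negation Dia Box (not s or s):
1. Dia Box (not s or s), w0
2. Box (not s or s), w1   [Dia-rule on 1: fresh world w1, w0Rw1]
3. not s or s, w0   [Box-rule on 2 via w1Rw0]
4. not s or s, w1   [Box-rule on 2 via w1Rw1]
5. s, w0   [or-rule on 3 (branches; this branch)]
6. s, w1   [or-rule on 4 (branches; this branch)]
Accessibility: w0Rw0, w0Rw1, w1Rw0, w1Rw1
The negation has an open branch (countermodel exists).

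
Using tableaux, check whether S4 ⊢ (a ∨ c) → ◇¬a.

Invalid (countermodel exists)

Tableau for the negation ¬((a ∨ c) → ◇¬a):
1. ¬((a ∨ c) → ◇¬a), w0
2. a ∨ c, w0
3. ¬◇¬a, w0
4. a, w0
5. c, w0
Accessibility: w0Rw0
The negation has an open branch (countermodel exists).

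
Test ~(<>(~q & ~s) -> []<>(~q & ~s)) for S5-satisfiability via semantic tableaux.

1. ~(<>(~q & ~s) -> []<>(~q & ~s)), 0
2. <>(~q & ~s), 0
3. ~[]<>(~q & ~s), 0
4. ~q & ~s, 1
5. ~q, 1
6. ~s, 1
7. ~<>(~q & ~s), 2
8. ~(~q & ~s), 0
9. ~(~q & ~s), 1
10. ~(~q & ~s), 2
11. s, 0
12. s, 1
Accessibility: 0R0, 0R1, 0R2, 1R0, 1R1, 1R2, 2R0, 2R1, 2R2
Branch closes: s and ~s both at 1.
(One branch shown.) All branches close.

No, unsatisfiable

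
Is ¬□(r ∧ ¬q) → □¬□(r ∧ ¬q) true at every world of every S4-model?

Not valid

Tableau for the negation ¬(¬□(r ∧ ¬q) → □¬□(r ∧ ¬q)):
1. ¬(¬□(r ∧ ¬q) → □¬□(r ∧ ¬q)), 0
2. ¬□(r ∧ ¬q), 0
3. ¬□¬□(r ∧ ¬q), 0
4. ¬(r ∧ ¬q), 1
5. q, 1
6. □(r ∧ ¬q), 2
7. r ∧ ¬q, 2
8. r, 2
9. ¬q, 2
Accessibility: 0R0, 0R1, 0R2, 1R1, 2R2
The negation has an open branch (countermodel exists).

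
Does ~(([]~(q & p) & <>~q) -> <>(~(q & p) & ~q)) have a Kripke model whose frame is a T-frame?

Unsatisfiable (every branch closes)

1. ~(([]~(q & p) & <>~q) -> <>(~(q & p) & ~q)), w0
2. []~(q & p) & <>~q, w0   [~->-rule on 1]
3. ~<>(~(q & p) & ~q), w0   [~->-rule on 1]
4. []~(q & p), w0   [&-rule on 2]
5. <>~q, w0   [&-rule on 2]
6. ~(~(q & p) & ~q), w0   [~<>-rule on 3 via w0Rw0]
7. ~(q & p), w0   [[]-rule on 4 via w0Rw0]
8. q, w0   [~&-rule on 6 (branches; this branch)]
9. ~p, w0   [~&-rule on 7 (branches; this branch)]
10. ~q, w1   [<>-rule on 5: fresh world w1, w0Rw1]
11. ~(~(q & p) & ~q), w1   [~<>-rule on 3 via w0Rw1]
12. ~(q & p), w1   [[]-rule on 4 via w0Rw1]
13. q & p, w1   [~&-rule on 11 (branches; this branch)]
14. q, w1   [&-rule on 13]
15. p, w1   [&-rule on 13]
Accessibility: w0Rw0, w0Rw1, w1Rw1
Branch closes: q and ~q both at w1.
Every branch closes; the branch above is one of them.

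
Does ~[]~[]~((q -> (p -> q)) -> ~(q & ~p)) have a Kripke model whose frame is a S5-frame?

1. ~[]~[]~((q -> (p -> q)) -> ~(q & ~p)), 0
2. []~((q -> (p -> q)) -> ~(q & ~p)), 1
3. ~((q -> (p -> q)) -> ~(q & ~p)), 0
4. q -> (p -> q), 0
5. q & ~p, 0
6. q, 0
7. ~p, 0
8. ~((q -> (p -> q)) -> ~(q & ~p)), 1
9. q -> (p -> q), 1
10. q & ~p, 1
11. q, 1
12. ~p, 1
13. p -> q, 0
14. p -> q, 1
Accessibility: 0R0, 0R1, 1R0, 1R1

Satisfiable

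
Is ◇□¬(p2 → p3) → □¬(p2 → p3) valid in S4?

Invalid (countermodel exists)

Tableau for the negation ¬(◇□¬(p2 → p3) → □¬(p2 → p3)):
1. ¬(◇□¬(p2 → p3) → □¬(p2 → p3)), 0
2. ◇□¬(p2 → p3), 0
3. ¬□¬(p2 → p3), 0
4. □¬(p2 → p3), 1
5. ¬(p2 → p3), 1
6. p2, 1
7. ¬p3, 1
8. p2 → p3, 2
9. p3, 2
Accessibility: 0R0, 0R1, 0R2, 1R1, 2R2
The negation has an open branch (countermodel exists).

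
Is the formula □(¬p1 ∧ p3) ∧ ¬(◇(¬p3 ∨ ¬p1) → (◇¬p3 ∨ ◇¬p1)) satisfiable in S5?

1. □(¬p1 ∧ p3) ∧ ¬(◇(¬p3 ∨ ¬p1) → (◇¬p3 ∨ ◇¬p1)), u
2. □(¬p1 ∧ p3), u   [∧-rule on 1]
3. ¬(◇(¬p3 ∨ ¬p1) → (◇¬p3 ∨ ◇¬p1)), u   [∧-rule on 1]
4. ◇(¬p3 ∨ ¬p1), u   [¬→-rule on 3]
5. ¬(◇¬p3 ∨ ◇¬p1), u   [¬→-rule on 3]
6. ¬◇¬p3, u   [¬∨-rule on 5]
7. ¬◇¬p1, u   [¬∨-rule on 5]
8. ¬p1 ∧ p3, u   [□-rule on 2 via uRu]
9. ¬p1, u   [∧-rule on 8]
10. p3, u   [∧-rule on 8]
11. p1, u   [¬◇-rule on 7 via uRu]
Accessibility: uRu
Branch closes: p1 and ¬p1 both at u.
All branches of the tableau close; one closing branch shown above.

No, unsatisfiable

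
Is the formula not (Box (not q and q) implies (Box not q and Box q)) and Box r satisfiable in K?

No, unsatisfiable

1. not (Box (not q and q) implies (Box not q and Box q)) and Box r, 0
2. not (Box (not q and q) implies (Box not q and Box q)), 0   [and-rule on 1]
3. Box r, 0   [and-rule on 1]
4. Box (not q and q), 0   [neg-implies-rule on 2]
5. not (Box not q and Box q), 0   [neg-implies-rule on 2]
6. not Box q, 0   [neg-and-rule on 5 (branches; this branch)]
7. not q, 1   [neg-Box-rule on 6: fresh world 1, 0R1]
8. r, 1   [Box-rule on 3 via 0R1]
9. not q and q, 1   [Box-rule on 4 via 0R1]
10. q, 1   [and-rule on 9]
Accessibility: 0R1
Branch closes: q and not q both at 1.
All branches of the tableau close; one closing branch shown above.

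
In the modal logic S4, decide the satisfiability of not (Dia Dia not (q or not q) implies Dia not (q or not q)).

1. not (Dia Dia not (q or not q) implies Dia not (q or not q)), 0
2. Dia Dia not (q or not q), 0   [neg-implies-rule on 1]
3. not Dia not (q or not q), 0   [neg-implies-rule on 1]
4. q or not q, 0   [neg-Dia-rule on 3 via 0R0]
5. not q, 0   [or-rule on 4 (branches; this branch)]
6. Dia not (q or not q), 1   [Dia-rule on 2: fresh world 1, 0R1]
7. q or not q, 1   [neg-Dia-rule on 3 via 0R1]
8. not q, 1   [or-rule on 7 (branches; this branch)]
9. not (q or not q), 2   [Dia-rule on 6: fresh world 2, 1R2]
10. not q, 2   [neg-or-rule on 9]
11. q, 2   [neg-or-rule on 9]
Accessibility: 0R0, 0R1, 0R2, 1R1, 1R2, 2R2
Branch closes: q and not q both at 2.
All branches of the tableau close; one closing branch shown above.

No, unsatisfiable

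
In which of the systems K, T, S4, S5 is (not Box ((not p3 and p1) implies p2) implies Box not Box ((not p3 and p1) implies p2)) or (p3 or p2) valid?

S5

S4-tableau for the negation not ((not Box ((not p3 and p1) implies p2) implies Box not Box ((not p3 and p1) implies p2)) or (p3 or p2)):
1. not ((not Box ((not p3 and p1) implies p2) implies Box not Box ((not p3 and p1) implies p2)) or (p3 or p2)), w0
2. not (not Box ((not p3 and p1) implies p2) implies Box not Box ((not p3 and p1) implies p2)), w0
3. not (p3 or p2), w0
4. not Box ((not p3 and p1) implies p2), w0
5. not Box not Box ((not p3 and p1) implies p2), w0
6. not p3, w0
7. not p2, w0
8. not ((not p3 and p1) implies p2), w1
9. not p3 and p1, w1
10. not p2, w1
11. not p3, w1
12. p1, w1
13. Box ((not p3 and p1) implies p2), w2
14. (not p3 and p1) implies p2, w2
15. p2, w2
Accessibility: w0Rw0, w0Rw1, w0Rw2, w1Rw1, w2Rw2
Complete open branch: countermodel on an S4-frame, so not valid in S4, nor in K, T (the same frame is also a K-frame and a T-frame).
S5-tableau for the negation not ((not Box ((not p3 and p1) implies p2) implies Box not Box ((not p3 and p1) implies p2)) or (p3 or p2)):
1. not ((not Box ((not p3 and p1) implies p2) implies Box not Box ((not p3 and p1) implies p2)) or (p3 or p2)), w0
2. not (not Box ((not p3 and p1) implies p2) implies Box not Box ((not p3 and p1) implies p2)), w0
3. not (p3 or p2), w0
4. not Box ((not p3 and p1) implies p2), w0
5. not Box not Box ((not p3 and p1) implies p2), w0
6. not p3, w0
7. not p2, w0
8. not ((not p3 and p1) implies p2), w1
9. not p3 and p1, w1
10. not p2, w1
11. not p3, w1
12. p1, w1
13. Box ((not p3 and p1) implies p2), w2
14. (not p3 and p1) implies p2, w0
15. (not p3 and p1) implies p2, w1
16. (not p3 and p1) implies p2, w2
17. not (not p3 and p1), w0
18. not (not p3 and p1), w1
19. p2, w2
20. not p1, w0
21. not p1, w1
Accessibility: w0Rw0, w0Rw1, w0Rw2, w1Rw0, w1Rw1, w1Rw2, w2Rw0, w2Rw1, w2Rw2
Branch closes: p1 and not p1 both at w1.
Every branch closes (one shown): valid in S5.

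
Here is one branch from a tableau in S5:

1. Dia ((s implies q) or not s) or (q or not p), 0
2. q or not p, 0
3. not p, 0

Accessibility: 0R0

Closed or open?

Not closed

No world carries both an atom and its negation.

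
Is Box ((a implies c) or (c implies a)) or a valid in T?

Yes, valid

Tableau for the negation not (Box ((a implies c) or (c implies a)) or a):
1. not (Box ((a implies c) or (c implies a)) or a), 0
2. not Box ((a implies c) or (c implies a)), 0   [neg-or-rule on 1]
3. not a, 0   [neg-or-rule on 1]
4. not ((a implies c) or (c implies a)), 1   [neg-Box-rule on 2: fresh world 1, 0R1]
5. not (a implies c), 1   [neg-or-rule on 4]
6. not (c implies a), 1   [neg-or-rule on 4]
7. a, 1   [neg-implies-rule on 5]
8. not c, 1   [neg-implies-rule on 5]
9. c, 1   [neg-implies-rule on 6]
10. not a, 1   [neg-implies-rule on 6]
Accessibility: 0R0, 0R1, 1R1
Branch closes: c and not c both at 1.
Every branch of the negation's tableau closes; the branch above is one of them.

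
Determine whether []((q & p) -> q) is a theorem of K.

Valid

Tableau for the negation ~[]((q & p) -> q):
1. ~[]((q & p) -> q), u
2. ~((q & p) -> q), v
3. q & p, v
4. ~q, v
5. q, v
6. p, v
Accessibility: uRv
Branch closes: q and ~q both at v.
Every branch of the negation's tableau closes; the branch above is one of them.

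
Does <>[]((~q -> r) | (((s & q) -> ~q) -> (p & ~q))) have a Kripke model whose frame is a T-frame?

Yes, satisfiable

1. <>[]((~q -> r) | (((s & q) -> ~q) -> (p & ~q))), u
2. []((~q -> r) | (((s & q) -> ~q) -> (p & ~q))), v
3. (~q -> r) | (((s & q) -> ~q) -> (p & ~q)), v
4. ((s & q) -> ~q) -> (p & ~q), v
5. p & ~q, v
6. p, v
7. ~q, v
Accessibility: uRu, uRv, vRv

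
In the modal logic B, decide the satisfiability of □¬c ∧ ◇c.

Unsatisfiable (every branch closes)

1. □¬c ∧ ◇c, 0
2. □¬c, 0   [∧-rule on 1]
3. ◇c, 0   [∧-rule on 1]
4. ¬c, 0   [□-rule on 2 via 0R0]
5. c, 1   [◇-rule on 3: fresh world 1, 0R1]
6. ¬c, 1   [□-rule on 2 via 0R1]
Accessibility: 0R0, 0R1, 1R0, 1R1
Branch closes: c and ¬c both at 1.
All branches of the tableau close; one closing branch shown above.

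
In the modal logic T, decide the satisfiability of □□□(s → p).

Yes, satisfiable

1. □□□(s → p), w0
2. □□(s → p), w0   [□-rule on 1 via w0Rw0]
3. □(s → p), w0   [□-rule on 2 via w0Rw0]
4. s → p, w0   [□-rule on 3 via w0Rw0]
5. p, w0   [→-rule on 4 (branches; this branch)]
Accessibility: w0Rw0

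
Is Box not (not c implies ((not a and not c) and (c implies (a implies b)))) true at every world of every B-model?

Invalid (countermodel exists)

Tableau for the negation not Box not (not c implies ((not a and not c) and (c implies (a implies b)))):
1. not Box not (not c implies ((not a and not c) and (c implies (a implies b)))), w0
2. not c implies ((not a and not c) and (c implies (a implies b))), w1   [neg-Box-rule on 1: fresh world w1, w0Rw1]
3. (not a and not c) and (c implies (a implies b)), w1   [implies-rule on 2 (branches; this branch)]
4. not a and not c, w1   [and-rule on 3]
5. c implies (a implies b), w1   [and-rule on 3]
6. not a, w1   [and-rule on 4]
7. not c, w1   [and-rule on 4]
8. a implies b, w1   [implies-rule on 5 (branches; this branch)]
9. b, w1   [implies-rule on 8 (branches; this branch)]
Accessibility: w0Rw0, w0Rw1, w1Rw0, w1Rw1
The negation has an open branch (countermodel exists).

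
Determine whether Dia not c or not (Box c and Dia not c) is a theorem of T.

Tableau for the negation not (Dia not c or not (Box c and Dia not c)):
1. not (Dia not c or not (Box c and Dia not c)), 0
2. not Dia not c, 0
3. Box c and Dia not c, 0
4. Box c, 0
5. Dia not c, 0
6. c, 0
7. not c, 1
8. c, 1
Accessibility: 0R0, 0R1, 1R1
Branch closes: c and not c both at 1.
Every branch of the negation's tableau closes; the branch above is one of them.

Valid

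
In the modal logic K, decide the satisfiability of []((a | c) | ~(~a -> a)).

1. []((a | c) | ~(~a -> a)), w0

Yes, satisfiable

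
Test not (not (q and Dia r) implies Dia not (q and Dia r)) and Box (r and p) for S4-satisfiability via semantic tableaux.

No, unsatisfiable

1. not (not (q and Dia r) implies Dia not (q and Dia r)) and Box (r and p), u
2. not (not (q and Dia r) implies Dia not (q and Dia r)), u
3. Box (r and p), u
4. not (q and Dia r), u
5. not Dia not (q and Dia r), u
6. r and p, u
7. r, u
8. p, u
9. q and Dia r, u
10. q, u
11. Dia r, u
12. not Dia r, u
13. not r, u
Accessibility: uRu
Branch closes: r and not r both at u.
(One branch shown.) All branches close.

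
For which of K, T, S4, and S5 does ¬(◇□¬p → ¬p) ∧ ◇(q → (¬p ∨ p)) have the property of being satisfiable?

K, T, S4

S4-tableau for the formula:
1. ¬(◇□¬p → ¬p) ∧ ◇(q → (¬p ∨ p)), 0
2. ¬(◇□¬p → ¬p), 0
3. ◇(q → (¬p ∨ p)), 0
4. ◇□¬p, 0
5. p, 0
6. q → (¬p ∨ p), 1
7. ¬p ∨ p, 1
8. p, 1
9. □¬p, 2
10. ¬p, 2
Accessibility: 0R0, 0R1, 0R2, 1R1, 2R2
Complete open branch: satisfiable in S4, hence also in K, T (this S4-model is also a K-model and a T-model).
S5-tableau for the formula:
1. ¬(◇□¬p → ¬p) ∧ ◇(q → (¬p ∨ p)), 0
2. ¬(◇□¬p → ¬p), 0
3. ◇(q → (¬p ∨ p)), 0
4. ◇□¬p, 0
5. p, 0
6. q → (¬p ∨ p), 1
7. ¬p ∨ p, 1
8. p, 1
9. □¬p, 2
10. ¬p, 0
Accessibility: 0R0, 0R1, 0R2, 1R0, 1R1, 1R2, 2R0, 2R1, 2R2
Branch closes: p and ¬p both at 0.
Every branch closes (one shown): unsatisfiable in S5.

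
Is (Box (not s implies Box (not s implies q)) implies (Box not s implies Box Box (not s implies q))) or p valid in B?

Valid

Tableau for the negation not ((Box (not s implies Box (not s implies q)) implies (Box not s implies Box Box (not s implies q))) or p):
1. not ((Box (not s implies Box (not s implies q)) implies (Box not s implies Box Box (not s implies q))) or p), u
2. not (Box (not s implies Box (not s implies q)) implies (Box not s implies Box Box (not s implies q))), u   [neg-or-rule on 1]
3. not p, u   [neg-or-rule on 1]
4. Box (not s implies Box (not s implies q)), u   [neg-implies-rule on 2]
5. not (Box not s implies Box Box (not s implies q)), u   [neg-implies-rule on 2]
6. Box not s, u   [neg-implies-rule on 5]
7. not Box Box (not s implies q), u   [neg-implies-rule on 5]
8. not s implies Box (not s implies q), u   [Box-rule on 4 via uRu]
9. not s, u   [Box-rule on 6 via uRu]
10. Box (not s implies q), u   [implies-rule on 8 (branches; this branch)]
11. not s implies q, u   [Box-rule on 10 via uRu]
12. q, u   [implies-rule on 11 (branches; this branch)]
13. not Box (not s implies q), v   [neg-Box-rule on 7: fresh world v, uRv]
14. not s implies Box (not s implies q), v   [Box-rule on 4 via uRv]
15. not s, v   [Box-rule on 6 via uRv]
16. not s implies q, v   [Box-rule on 10 via uRv]
17. Box (not s implies q), v   [implies-rule on 14 (branches; this branch)]
18. q, v   [implies-rule on 16 (branches; this branch)]
19. not (not s implies q), w   [neg-Box-rule on 13: fresh world w, vRw]
20. not s, w   [neg-implies-rule on 19]
21. not q, w   [neg-implies-rule on 19]
22. not s implies q, w   [Box-rule on 17 via vRw]
23. q, w   [implies-rule on 22 (branches; this branch)]
Accessibility: uRu, uRv, vRu, vRv, vRw, wRv, wRw
Branch closes: q and not q both at w.
All branches of the negation close; one closing branch shown above.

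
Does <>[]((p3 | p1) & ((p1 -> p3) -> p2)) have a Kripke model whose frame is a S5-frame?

Satisfiable

1. <>[]((p3 | p1) & ((p1 -> p3) -> p2)), u
2. []((p3 | p1) & ((p1 -> p3) -> p2)), v
3. (p3 | p1) & ((p1 -> p3) -> p2), u
4. p3 | p1, u
5. (p1 -> p3) -> p2, u
6. (p3 | p1) & ((p1 -> p3) -> p2), v
7. p3 | p1, v
8. (p1 -> p3) -> p2, v
9. p1, u
10. p2, u
11. p1, v
12. p2, v
Accessibility: uRu, uRv, vRu, vRv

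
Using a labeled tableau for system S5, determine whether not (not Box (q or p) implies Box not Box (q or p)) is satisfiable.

1. not (not Box (q or p) implies Box not Box (q or p)), u
2. not Box (q or p), u
3. not Box not Box (q or p), u
4. not (q or p), v
5. not q, v
6. not p, v
7. Box (q or p), w
8. q or p, u
9. q or p, v
10. q or p, w
11. p, u
12. p, v
Accessibility: uRu, uRv, uRw, vRu, vRv, vRw, wRu, wRv, wRw
Branch closes: p and not p both at v.
All branches of the tableau close; one closing branch shown above.

No, unsatisfiable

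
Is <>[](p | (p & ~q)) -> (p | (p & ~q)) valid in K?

No, not valid

Tableau for the negation ~(<>[](p | (p & ~q)) -> (p | (p & ~q))):
1. ~(<>[](p | (p & ~q)) -> (p | (p & ~q))), w0
2. <>[](p | (p & ~q)), w0   [~->-rule on 1]
3. ~(p | (p & ~q)), w0   [~->-rule on 1]
4. ~p, w0   [~|-rule on 3]
5. ~(p & ~q), w0   [~|-rule on 3]
6. q, w0   [~&-rule on 5 (branches; this branch)]
7. [](p | (p & ~q)), w1   [<>-rule on 2: fresh world w1, w0Rw1]
Accessibility: w0Rw1
The negation has an open branch (countermodel exists).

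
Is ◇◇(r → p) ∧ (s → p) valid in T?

Not valid

Tableau for the negation ¬(◇◇(r → p) ∧ (s → p)):
1. ¬(◇◇(r → p) ∧ (s → p)), u
2. ¬(s → p), u   [¬∧-rule on 1 (branches; this branch)]
3. s, u   [¬→-rule on 2]
4. ¬p, u   [¬→-rule on 2]
Accessibility: uRu
The negation has an open branch (countermodel exists).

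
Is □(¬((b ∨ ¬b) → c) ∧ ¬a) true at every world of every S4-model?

Tableau for the negation ¬□(¬((b ∨ ¬b) → c) ∧ ¬a):
1. ¬□(¬((b ∨ ¬b) → c) ∧ ¬a), u
2. ¬(¬((b ∨ ¬b) → c) ∧ ¬a), v
3. a, v
Accessibility: uRu, uRv, vRv
The negation has an open branch (countermodel exists).

No, not valid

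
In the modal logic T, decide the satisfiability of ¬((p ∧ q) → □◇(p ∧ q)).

1. ¬((p ∧ q) → □◇(p ∧ q)), w0
2. p ∧ q, w0
3. ¬□◇(p ∧ q), w0
4. p, w0
5. q, w0
6. ¬◇(p ∧ q), w1
7. ¬(p ∧ q), w1
8. ¬q, w1
Accessibility: w0Rw0, w0Rw1, w1Rw1

Satisfiable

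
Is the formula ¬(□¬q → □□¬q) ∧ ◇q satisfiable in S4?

1. ¬(□¬q → □□¬q) ∧ ◇q, 0
2. ¬(□¬q → □□¬q), 0   [∧-rule on 1]
3. ◇q, 0   [∧-rule on 1]
4. □¬q, 0   [¬→-rule on 2]
5. ¬□□¬q, 0   [¬→-rule on 2]
6. ¬q, 0   [□-rule on 4 via 0R0]
7. q, 1   [◇-rule on 3: fresh world 1, 0R1]
8. ¬q, 1   [□-rule on 4 via 0R1]
Accessibility: 0R0, 0R1, 1R1
Branch closes: q and ¬q both at 1.
All branches of the tableau close; one closing branch shown above.

Unsatisfiable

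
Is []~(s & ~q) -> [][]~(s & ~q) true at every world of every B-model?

Not valid

Tableau for the negation ~([]~(s & ~q) -> [][]~(s & ~q)):
1. ~([]~(s & ~q) -> [][]~(s & ~q)), 0
2. []~(s & ~q), 0
3. ~[][]~(s & ~q), 0
4. ~(s & ~q), 0
5. q, 0
6. ~[]~(s & ~q), 1
7. ~(s & ~q), 1
8. q, 1
9. s & ~q, 2
10. s, 2
11. ~q, 2
Accessibility: 0R0, 0R1, 1R0, 1R1, 1R2, 2R1, 2R2
The negation has an open branch (countermodel exists).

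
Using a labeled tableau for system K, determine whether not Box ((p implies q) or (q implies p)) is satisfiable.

No, unsatisfiable

1. not Box ((p implies q) or (q implies p)), u
2. not ((p implies q) or (q implies p)), v
3. not (p implies q), v
4. not (q implies p), v
5. p, v
6. not q, v
7. q, v
8. not p, v
Accessibility: uRv
Branch closes: q and not q both at v.
All branches of the tableau close; one closing branch shown above.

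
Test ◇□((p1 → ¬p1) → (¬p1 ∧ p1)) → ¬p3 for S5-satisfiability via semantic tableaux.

1. ◇□((p1 → ¬p1) → (¬p1 ∧ p1)) → ¬p3, 0
2. ¬p3, 0   [→-rule on 1 (branches; this branch)]
Accessibility: 0R0

Yes, satisfiable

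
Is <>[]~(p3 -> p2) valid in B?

Tableau for the negation ~<>[]~(p3 -> p2):
1. ~<>[]~(p3 -> p2), w0
2. ~[]~(p3 -> p2), w0
3. p3 -> p2, w1
4. ~[]~(p3 -> p2), w1
5. p2, w1
6. p3 -> p2, w2
7. p2, w2
Accessibility: w0Rw0, w0Rw1, w1Rw0, w1Rw1, w1Rw2, w2Rw1, w2Rw2
The negation has an open branch (countermodel exists).

No, not valid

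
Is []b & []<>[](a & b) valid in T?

Tableau for the negation ~([]b & []<>[](a & b)):
1. ~([]b & []<>[](a & b)), 0
2. ~[]<>[](a & b), 0
3. ~<>[](a & b), 1
4. ~[](a & b), 1
5. ~(a & b), 2
6. ~[](a & b), 2
7. ~b, 2
8. ~(a & b), 3
9. ~b, 3
Accessibility: 0R0, 0R1, 1R1, 1R2, 2R2, 2R3, 3R3
The negation has an open branch (countermodel exists).

No, not valid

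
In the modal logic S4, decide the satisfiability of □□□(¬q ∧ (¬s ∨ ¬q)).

1. □□□(¬q ∧ (¬s ∨ ¬q)), 0
2. □□(¬q ∧ (¬s ∨ ¬q)), 0
3. □(¬q ∧ (¬s ∨ ¬q)), 0
4. ¬q ∧ (¬s ∨ ¬q), 0
5. ¬q, 0
6. ¬s ∨ ¬q, 0
Accessibility: 0R0

Satisfiable (open branch found)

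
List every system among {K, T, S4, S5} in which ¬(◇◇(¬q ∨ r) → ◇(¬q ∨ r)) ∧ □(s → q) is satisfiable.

K, T

S4-tableau for the formula:
1. ¬(◇◇(¬q ∨ r) → ◇(¬q ∨ r)) ∧ □(s → q), w0
2. ¬(◇◇(¬q ∨ r) → ◇(¬q ∨ r)), w0
3. □(s → q), w0
4. ◇◇(¬q ∨ r), w0
5. ¬◇(¬q ∨ r), w0
6. s → q, w0
7. ¬(¬q ∨ r), w0
8. q, w0
9. ¬r, w0
10. ◇(¬q ∨ r), w1
11. s → q, w1
12. ¬(¬q ∨ r), w1
13. q, w1
14. ¬r, w1
15. ¬q ∨ r, w2
16. s → q, w2
17. ¬(¬q ∨ r), w2
18. q, w2
19. ¬r, w2
20. r, w2
Accessibility: w0Rw0, w0Rw1, w0Rw2, w1Rw1, w1Rw2, w2Rw2
Branch closes: r and ¬r both at w2.
Every branch closes (one shown): unsatisfiable in S4, hence also in S5 (every S5-frame is an S4-frame).
T-tableau for the formula:
1. ¬(◇◇(¬q ∨ r) → ◇(¬q ∨ r)) ∧ □(s → q), w0
2. ¬(◇◇(¬q ∨ r) → ◇(¬q ∨ r)), w0
3. □(s → q), w0
4. ◇◇(¬q ∨ r), w0
5. ¬◇(¬q ∨ r), w0
6. s → q, w0
7. ¬(¬q ∨ r), w0
8. q, w0
9. ¬r, w0
10. ◇(¬q ∨ r), w1
11. s → q, w1
12. ¬(¬q ∨ r), w1
13. q, w1
14. ¬r, w1
15. ¬q ∨ r, w2
16. r, w2
Accessibility: w0Rw0, w0Rw1, w1Rw1, w1Rw2, w2Rw2
Complete open branch: satisfiable in T, hence also in K (this T-model is also a K-model).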